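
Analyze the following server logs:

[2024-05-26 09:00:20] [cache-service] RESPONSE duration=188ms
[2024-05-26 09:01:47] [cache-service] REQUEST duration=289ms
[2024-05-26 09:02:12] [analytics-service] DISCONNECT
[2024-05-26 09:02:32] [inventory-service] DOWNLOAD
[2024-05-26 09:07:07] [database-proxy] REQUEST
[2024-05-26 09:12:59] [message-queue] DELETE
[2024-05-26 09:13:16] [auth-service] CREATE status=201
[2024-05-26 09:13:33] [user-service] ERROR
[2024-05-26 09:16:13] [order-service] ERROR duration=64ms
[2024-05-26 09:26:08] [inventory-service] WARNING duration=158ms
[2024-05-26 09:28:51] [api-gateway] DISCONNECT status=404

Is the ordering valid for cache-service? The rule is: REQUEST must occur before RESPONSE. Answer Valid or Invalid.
Invalid

To validate ordering:

1. Required order: REQUEST → RESPONSE
2. Rule: REQUEST must occur before RESPONSE
3. Check actual order of events for cache-service
4. Result: Invalid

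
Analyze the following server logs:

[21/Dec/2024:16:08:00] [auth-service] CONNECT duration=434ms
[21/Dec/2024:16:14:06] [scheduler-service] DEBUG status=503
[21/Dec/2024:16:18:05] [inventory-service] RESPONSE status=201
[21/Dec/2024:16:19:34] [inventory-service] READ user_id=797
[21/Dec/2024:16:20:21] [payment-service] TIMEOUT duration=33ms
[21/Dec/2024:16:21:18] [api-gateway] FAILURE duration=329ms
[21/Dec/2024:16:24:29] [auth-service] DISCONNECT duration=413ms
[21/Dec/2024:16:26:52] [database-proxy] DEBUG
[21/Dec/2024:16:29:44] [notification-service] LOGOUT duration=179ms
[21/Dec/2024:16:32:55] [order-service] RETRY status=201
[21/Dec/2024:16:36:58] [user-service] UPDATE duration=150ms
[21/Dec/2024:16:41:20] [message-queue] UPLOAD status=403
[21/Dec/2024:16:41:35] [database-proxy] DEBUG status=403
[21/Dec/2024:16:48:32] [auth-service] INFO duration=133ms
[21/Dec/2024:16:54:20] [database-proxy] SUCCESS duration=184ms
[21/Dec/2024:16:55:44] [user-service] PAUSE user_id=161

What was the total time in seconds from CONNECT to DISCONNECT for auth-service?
989

To calculate state duration:

1. Find CONNECT event for auth-service: 21/Dec/2024:16:08:00
2. Find DISCONNECT event for auth-service: 21/Dec/2024:16:24:29
3. Calculate duration: 21/Dec/2024:16:24:29 - 21/Dec/2024:16:08:00 = 989 seconds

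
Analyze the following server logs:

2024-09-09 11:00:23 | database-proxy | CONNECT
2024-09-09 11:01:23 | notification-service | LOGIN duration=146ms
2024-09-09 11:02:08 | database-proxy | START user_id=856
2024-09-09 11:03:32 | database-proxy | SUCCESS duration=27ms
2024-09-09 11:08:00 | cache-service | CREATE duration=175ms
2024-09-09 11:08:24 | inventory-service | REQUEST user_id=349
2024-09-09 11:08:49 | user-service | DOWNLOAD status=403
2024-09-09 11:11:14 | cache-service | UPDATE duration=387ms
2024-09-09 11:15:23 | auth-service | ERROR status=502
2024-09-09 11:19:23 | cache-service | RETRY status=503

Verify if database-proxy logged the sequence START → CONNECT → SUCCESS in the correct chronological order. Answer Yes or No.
No

To verify sequence order:

1. Find all events in sequence START → CONNECT → SUCCESS for database-proxy
2. Extract their timestamps
3. Check if timestamps are in ascending order
4. Result: No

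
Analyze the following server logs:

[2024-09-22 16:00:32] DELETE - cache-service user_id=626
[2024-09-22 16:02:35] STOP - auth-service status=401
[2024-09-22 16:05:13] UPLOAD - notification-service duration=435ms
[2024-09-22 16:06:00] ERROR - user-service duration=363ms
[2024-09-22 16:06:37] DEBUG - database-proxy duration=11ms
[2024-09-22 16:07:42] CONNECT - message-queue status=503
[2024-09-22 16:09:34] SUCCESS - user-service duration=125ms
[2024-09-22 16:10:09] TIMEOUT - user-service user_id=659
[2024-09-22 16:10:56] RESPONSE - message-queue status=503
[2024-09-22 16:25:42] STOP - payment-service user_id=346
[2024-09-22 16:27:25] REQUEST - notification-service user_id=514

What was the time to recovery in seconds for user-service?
214

To calculate recovery time:

1. Find ERROR event for user-service: 2024-09-22 16:06:00
2. Find next SUCCESS event for user-service: 2024-09-22 16:09:34
3. Recovery time: 2024-09-22 16:09:34 - 2024-09-22 16:06:00 = 214 seconds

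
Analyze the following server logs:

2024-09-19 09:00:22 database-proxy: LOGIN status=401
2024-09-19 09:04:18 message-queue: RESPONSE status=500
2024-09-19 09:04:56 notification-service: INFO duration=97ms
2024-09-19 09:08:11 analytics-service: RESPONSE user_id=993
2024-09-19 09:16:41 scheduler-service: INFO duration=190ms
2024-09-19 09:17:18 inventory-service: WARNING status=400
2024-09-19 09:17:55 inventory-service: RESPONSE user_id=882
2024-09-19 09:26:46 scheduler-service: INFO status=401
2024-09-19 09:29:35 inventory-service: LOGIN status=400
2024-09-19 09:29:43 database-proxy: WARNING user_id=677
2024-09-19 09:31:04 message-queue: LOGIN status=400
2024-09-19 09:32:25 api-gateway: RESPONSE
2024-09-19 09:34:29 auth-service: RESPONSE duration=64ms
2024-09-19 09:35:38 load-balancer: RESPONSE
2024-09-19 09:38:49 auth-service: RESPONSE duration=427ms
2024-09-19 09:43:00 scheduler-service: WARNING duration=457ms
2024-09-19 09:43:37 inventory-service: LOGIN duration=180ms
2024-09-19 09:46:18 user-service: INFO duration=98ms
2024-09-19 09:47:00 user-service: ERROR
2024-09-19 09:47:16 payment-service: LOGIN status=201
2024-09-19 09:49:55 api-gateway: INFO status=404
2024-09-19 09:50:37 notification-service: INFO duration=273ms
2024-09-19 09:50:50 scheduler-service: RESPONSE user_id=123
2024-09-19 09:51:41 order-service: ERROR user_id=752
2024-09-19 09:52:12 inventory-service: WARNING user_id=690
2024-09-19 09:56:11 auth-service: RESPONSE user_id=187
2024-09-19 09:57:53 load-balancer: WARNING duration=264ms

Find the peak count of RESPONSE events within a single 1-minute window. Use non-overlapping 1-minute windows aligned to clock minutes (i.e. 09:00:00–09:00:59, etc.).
1

To find the burst window:

1. Divide the log period into non-overlapping 1-minute windows starting at 09:00
2. Count RESPONSE events in each window
3. Find the window with maximum count
4. Maximum events in a window: 1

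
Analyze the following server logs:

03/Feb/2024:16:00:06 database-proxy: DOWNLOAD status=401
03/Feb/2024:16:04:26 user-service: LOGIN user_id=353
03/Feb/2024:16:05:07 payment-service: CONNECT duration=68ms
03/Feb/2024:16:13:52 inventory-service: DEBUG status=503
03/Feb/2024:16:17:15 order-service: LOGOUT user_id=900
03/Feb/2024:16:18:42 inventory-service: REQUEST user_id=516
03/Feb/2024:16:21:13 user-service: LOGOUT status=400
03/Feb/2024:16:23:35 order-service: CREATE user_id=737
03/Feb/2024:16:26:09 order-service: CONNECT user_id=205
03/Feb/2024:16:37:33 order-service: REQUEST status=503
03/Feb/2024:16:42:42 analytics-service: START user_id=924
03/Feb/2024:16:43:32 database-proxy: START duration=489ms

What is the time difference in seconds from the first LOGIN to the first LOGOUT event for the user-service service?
1007

To find the time between events:

1. Locate the first LOGIN event for user-service: 03/Feb/2024:16:04:26
2. Locate the first LOGOUT event for user-service: 03/Feb/2024:16:21:13
3. Calculate the difference: 03/Feb/2024:16:21:13 - 03/Feb/2024:16:04:26 = 1007 seconds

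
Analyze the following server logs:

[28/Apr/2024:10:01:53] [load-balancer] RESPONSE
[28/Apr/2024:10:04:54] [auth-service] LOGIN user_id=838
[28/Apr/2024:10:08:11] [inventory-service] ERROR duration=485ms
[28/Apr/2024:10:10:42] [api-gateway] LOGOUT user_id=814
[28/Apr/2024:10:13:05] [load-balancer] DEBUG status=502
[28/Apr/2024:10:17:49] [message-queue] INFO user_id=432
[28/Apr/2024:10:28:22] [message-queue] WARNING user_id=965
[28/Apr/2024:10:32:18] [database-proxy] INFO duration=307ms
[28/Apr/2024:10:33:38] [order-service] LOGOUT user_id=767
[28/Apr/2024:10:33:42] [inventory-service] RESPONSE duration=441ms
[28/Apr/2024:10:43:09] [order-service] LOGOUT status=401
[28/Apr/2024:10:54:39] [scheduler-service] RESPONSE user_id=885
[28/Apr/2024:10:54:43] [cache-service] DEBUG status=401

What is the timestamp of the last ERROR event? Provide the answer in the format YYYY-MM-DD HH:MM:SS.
2024-04-28 10:08:11

To find the last event:

1. Filter for all ERROR events
2. Sort by timestamp
3. Select the last one
4. Timestamp: 2024-04-28 10:08:11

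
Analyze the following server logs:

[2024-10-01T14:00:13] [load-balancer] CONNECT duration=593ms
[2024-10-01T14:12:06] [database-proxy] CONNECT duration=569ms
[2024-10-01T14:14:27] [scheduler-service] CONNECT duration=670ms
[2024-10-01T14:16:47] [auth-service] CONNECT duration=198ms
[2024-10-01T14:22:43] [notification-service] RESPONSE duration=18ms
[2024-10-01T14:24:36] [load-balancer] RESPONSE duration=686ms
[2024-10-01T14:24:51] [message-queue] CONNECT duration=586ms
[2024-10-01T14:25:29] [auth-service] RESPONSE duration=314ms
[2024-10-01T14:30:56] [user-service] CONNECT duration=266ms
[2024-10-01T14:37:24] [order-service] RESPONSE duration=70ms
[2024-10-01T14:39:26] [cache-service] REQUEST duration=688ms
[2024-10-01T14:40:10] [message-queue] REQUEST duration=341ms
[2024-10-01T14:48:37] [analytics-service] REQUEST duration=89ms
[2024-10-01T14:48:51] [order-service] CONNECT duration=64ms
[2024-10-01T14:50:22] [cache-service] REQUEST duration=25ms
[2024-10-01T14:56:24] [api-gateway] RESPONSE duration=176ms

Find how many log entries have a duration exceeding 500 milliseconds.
6

To count timeouts:

1. Threshold: 500ms
2. Extract duration from each log entry
3. Count entries where duration > 500
4. Timeout count: 6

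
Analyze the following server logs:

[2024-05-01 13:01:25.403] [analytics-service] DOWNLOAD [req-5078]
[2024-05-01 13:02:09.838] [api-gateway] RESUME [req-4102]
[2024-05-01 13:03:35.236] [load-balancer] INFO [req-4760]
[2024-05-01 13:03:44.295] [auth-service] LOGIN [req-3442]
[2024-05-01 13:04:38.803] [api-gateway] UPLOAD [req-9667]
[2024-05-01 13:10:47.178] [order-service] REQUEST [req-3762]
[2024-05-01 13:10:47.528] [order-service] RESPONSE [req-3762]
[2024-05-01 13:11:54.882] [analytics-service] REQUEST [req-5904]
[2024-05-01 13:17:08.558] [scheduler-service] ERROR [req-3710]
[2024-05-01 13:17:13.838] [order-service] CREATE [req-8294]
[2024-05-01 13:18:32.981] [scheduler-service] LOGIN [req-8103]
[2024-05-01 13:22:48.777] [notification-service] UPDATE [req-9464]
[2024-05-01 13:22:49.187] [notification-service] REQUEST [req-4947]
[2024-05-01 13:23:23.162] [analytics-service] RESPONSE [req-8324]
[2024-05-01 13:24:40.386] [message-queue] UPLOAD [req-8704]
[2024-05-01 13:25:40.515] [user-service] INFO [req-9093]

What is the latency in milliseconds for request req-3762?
350

To calculate latency:

1. Find REQUEST with id req-3762: 2024-05-01 13:10:47.178
2. Find RESPONSE with id req-3762: 2024-05-01 13:10:47.528
3. Latency: 2024-05-01 13:10:47.528 - 2024-05-01 13:10:47.178 = 350ms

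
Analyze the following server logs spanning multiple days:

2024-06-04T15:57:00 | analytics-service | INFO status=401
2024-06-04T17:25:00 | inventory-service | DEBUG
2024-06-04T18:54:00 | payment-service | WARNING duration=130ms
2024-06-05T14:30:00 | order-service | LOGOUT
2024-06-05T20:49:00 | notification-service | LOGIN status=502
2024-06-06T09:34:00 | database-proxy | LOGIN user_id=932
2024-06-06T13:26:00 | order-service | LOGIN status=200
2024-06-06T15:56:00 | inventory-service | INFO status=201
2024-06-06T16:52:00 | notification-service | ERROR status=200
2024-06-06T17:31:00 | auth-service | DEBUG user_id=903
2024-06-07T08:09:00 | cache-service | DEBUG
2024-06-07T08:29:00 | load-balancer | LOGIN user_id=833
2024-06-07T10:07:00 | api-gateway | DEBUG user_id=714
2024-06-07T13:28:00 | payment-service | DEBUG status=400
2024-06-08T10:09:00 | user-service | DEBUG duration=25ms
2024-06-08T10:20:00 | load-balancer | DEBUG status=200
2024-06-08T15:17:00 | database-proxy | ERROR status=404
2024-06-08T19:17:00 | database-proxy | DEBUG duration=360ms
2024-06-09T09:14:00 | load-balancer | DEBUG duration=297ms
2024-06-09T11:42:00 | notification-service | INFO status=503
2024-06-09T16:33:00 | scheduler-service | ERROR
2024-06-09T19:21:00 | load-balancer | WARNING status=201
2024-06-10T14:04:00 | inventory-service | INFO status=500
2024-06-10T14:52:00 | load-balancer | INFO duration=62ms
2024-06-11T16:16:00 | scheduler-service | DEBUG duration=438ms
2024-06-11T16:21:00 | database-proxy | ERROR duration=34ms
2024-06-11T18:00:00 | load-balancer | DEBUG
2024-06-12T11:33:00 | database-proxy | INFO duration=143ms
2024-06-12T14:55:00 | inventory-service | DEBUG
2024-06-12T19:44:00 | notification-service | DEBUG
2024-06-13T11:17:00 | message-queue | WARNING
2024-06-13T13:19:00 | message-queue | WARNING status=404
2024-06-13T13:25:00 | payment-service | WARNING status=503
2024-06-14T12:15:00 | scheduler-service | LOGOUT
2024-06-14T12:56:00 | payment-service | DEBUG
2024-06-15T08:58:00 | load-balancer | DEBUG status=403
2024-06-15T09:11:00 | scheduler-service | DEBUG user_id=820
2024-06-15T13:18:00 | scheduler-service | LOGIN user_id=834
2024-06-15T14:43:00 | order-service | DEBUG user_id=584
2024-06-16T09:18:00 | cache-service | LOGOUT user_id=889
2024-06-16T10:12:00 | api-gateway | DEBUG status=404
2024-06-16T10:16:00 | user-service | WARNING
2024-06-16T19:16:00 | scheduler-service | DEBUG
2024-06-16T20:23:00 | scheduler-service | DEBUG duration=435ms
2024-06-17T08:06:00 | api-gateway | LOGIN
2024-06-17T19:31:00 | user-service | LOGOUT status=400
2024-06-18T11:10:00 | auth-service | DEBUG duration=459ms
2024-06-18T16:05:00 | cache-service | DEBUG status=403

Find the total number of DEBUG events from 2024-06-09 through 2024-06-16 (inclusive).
12

To filter by date range:

1. Date range: 2024-06-09 through 2024-06-16, both dates inclusive
2. Filter for DEBUG events whose date falls in this range
3. Count matching events: 12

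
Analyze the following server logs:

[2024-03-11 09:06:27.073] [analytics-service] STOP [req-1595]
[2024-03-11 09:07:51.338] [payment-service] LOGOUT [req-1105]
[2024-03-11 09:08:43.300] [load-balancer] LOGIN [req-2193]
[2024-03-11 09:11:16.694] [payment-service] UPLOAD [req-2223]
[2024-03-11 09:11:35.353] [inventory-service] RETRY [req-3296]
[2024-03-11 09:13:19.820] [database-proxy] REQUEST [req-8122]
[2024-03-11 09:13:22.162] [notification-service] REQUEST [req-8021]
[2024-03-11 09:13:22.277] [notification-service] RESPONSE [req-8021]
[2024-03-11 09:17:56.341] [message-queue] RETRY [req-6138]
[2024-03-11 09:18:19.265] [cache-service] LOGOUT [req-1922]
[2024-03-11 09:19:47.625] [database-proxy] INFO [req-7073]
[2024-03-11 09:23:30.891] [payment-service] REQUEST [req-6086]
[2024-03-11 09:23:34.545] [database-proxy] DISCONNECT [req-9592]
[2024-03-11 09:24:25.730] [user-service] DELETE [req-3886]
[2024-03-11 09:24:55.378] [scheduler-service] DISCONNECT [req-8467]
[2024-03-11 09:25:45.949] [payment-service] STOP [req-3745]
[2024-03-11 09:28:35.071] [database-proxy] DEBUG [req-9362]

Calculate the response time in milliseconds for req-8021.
115

To calculate latency:

1. Find REQUEST with id req-8021: 2024-03-11 09:13:22.162
2. Find RESPONSE with id req-8021: 2024-03-11 09:13:22.277
3. Latency: 2024-03-11 09:13:22.277 - 2024-03-11 09:13:22.162 = 115ms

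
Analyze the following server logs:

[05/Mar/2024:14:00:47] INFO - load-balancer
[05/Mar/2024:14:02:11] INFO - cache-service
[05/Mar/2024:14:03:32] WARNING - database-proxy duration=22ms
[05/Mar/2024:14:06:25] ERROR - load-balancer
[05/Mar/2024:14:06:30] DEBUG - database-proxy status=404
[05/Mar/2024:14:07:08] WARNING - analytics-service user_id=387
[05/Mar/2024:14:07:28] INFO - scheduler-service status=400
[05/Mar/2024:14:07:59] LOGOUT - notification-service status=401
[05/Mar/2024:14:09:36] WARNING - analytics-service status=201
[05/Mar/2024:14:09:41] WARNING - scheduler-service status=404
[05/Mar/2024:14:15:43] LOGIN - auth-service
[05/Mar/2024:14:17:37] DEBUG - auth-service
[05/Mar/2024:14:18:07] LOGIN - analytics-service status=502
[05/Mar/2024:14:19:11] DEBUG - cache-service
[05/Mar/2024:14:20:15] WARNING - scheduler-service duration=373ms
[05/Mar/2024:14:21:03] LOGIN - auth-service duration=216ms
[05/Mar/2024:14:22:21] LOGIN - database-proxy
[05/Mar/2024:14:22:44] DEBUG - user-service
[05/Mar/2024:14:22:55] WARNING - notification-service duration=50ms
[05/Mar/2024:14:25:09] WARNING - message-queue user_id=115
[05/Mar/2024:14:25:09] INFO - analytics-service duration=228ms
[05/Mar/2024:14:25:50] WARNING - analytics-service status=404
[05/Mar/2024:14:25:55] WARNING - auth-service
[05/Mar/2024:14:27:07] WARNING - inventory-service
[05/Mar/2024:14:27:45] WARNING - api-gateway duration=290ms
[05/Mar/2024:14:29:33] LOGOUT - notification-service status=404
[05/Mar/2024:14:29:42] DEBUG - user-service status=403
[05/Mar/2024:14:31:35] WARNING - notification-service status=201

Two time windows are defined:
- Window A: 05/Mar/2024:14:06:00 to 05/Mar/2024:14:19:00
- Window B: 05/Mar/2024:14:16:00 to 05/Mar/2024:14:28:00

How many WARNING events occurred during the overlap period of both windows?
0

To find overlap events:

1. Window A: 05/Mar/2024:14:06:00 to 05/Mar/2024:14:19:00
2. Window B: 05/Mar/2024:14:16:00 to 05/Mar/2024:14:28:00
3. Overlap period: 05/Mar/2024:14:16:00 to 05/Mar/2024:14:19:00
4. Count WARNING events in overlap: 0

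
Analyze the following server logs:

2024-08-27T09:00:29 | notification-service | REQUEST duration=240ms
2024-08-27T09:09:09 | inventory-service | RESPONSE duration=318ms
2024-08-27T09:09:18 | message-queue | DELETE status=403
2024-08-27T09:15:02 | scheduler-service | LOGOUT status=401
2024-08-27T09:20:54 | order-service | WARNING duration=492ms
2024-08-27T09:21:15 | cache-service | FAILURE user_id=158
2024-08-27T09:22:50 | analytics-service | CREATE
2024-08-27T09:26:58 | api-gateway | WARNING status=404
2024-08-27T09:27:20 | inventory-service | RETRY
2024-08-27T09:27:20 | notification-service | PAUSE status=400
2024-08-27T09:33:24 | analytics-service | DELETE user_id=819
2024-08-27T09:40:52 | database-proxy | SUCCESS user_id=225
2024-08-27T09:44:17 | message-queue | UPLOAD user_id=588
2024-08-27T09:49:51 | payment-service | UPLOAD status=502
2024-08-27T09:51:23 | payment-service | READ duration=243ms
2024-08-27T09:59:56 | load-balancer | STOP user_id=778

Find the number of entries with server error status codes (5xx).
1

To find matching entries:

1. Pattern to match: server error status codes (5xx)
2. Scan each log entry for the pattern
3. Count matches: 1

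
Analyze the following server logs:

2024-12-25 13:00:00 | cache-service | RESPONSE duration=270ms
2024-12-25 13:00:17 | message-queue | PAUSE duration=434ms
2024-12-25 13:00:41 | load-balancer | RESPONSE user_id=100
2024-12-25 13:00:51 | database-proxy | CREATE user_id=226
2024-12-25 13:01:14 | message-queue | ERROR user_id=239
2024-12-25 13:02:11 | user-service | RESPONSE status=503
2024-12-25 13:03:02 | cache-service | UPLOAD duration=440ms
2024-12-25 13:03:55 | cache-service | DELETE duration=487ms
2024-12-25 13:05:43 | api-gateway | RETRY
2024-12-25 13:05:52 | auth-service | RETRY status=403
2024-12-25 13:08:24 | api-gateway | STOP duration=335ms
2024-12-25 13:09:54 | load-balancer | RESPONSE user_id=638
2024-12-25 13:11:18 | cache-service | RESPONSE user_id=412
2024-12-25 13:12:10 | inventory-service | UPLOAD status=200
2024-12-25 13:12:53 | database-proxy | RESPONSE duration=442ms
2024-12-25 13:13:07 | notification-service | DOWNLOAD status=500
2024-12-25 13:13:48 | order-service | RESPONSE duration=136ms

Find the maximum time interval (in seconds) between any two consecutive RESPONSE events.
463

To find the longest gap:

1. Extract all RESPONSE events in chronological order
2. Calculate time differences between consecutive events
3. Find the maximum difference
4. Longest gap: 463 seconds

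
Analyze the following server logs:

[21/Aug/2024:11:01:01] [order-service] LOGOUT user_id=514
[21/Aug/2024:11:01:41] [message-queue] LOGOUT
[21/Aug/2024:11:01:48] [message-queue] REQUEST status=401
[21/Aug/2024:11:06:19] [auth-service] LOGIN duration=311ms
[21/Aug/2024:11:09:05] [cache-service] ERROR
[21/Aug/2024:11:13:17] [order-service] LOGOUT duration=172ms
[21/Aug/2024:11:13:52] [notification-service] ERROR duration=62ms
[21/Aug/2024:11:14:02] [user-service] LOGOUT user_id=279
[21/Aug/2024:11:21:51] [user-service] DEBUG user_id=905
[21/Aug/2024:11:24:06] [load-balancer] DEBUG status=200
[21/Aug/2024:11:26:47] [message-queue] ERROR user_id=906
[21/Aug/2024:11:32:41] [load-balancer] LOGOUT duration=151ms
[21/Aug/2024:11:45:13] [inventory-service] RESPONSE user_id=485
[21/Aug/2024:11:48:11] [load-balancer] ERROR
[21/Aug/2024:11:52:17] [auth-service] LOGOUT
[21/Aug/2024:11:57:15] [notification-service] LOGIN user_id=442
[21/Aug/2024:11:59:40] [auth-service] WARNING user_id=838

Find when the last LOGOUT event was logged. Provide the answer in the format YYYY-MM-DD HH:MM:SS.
2024-08-21 11:52:17

To find the last event:

1. Filter for all LOGOUT events
2. Sort by timestamp
3. Select the last one
4. Timestamp: 2024-08-21 11:52:17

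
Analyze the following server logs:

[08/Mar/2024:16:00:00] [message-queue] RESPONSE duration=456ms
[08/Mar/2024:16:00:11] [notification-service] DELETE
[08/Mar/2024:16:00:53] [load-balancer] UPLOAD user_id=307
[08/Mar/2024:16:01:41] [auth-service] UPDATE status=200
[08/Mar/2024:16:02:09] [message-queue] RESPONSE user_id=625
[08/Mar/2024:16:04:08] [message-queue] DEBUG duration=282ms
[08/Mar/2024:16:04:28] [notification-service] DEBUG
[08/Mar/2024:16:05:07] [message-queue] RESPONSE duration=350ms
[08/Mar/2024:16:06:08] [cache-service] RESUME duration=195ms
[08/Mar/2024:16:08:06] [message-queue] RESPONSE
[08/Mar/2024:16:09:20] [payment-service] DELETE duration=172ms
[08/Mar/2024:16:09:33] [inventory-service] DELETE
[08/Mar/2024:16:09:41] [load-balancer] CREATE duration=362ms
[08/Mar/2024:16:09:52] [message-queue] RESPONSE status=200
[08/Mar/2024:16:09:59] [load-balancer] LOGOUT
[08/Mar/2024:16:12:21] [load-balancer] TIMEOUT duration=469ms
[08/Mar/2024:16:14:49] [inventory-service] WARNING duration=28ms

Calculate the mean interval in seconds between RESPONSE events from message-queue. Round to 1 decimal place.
148.0

To calculate average interval:

1. Find all RESPONSE events for message-queue in order
2. Calculate time gaps between consecutive events
3. Compute mean of gaps: 592 / 4 = 148.0 seconds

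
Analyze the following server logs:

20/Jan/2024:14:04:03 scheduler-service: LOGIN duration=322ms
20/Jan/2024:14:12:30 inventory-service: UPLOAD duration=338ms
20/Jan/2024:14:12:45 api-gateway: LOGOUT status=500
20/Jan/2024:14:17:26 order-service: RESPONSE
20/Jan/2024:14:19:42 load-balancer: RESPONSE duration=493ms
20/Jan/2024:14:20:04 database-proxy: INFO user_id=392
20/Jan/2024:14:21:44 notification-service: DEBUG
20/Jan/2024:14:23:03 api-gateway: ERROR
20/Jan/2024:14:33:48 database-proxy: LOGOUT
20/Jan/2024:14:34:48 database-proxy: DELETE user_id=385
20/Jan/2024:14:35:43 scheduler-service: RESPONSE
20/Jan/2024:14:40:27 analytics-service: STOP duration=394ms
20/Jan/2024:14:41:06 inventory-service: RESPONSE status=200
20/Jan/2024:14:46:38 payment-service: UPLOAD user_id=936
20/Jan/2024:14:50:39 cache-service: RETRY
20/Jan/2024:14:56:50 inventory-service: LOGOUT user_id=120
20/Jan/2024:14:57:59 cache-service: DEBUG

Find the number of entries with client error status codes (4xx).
0

To find matching entries:

1. Pattern to match: client error status codes (4xx)
2. Scan each log entry for the pattern
3. Count matches: 0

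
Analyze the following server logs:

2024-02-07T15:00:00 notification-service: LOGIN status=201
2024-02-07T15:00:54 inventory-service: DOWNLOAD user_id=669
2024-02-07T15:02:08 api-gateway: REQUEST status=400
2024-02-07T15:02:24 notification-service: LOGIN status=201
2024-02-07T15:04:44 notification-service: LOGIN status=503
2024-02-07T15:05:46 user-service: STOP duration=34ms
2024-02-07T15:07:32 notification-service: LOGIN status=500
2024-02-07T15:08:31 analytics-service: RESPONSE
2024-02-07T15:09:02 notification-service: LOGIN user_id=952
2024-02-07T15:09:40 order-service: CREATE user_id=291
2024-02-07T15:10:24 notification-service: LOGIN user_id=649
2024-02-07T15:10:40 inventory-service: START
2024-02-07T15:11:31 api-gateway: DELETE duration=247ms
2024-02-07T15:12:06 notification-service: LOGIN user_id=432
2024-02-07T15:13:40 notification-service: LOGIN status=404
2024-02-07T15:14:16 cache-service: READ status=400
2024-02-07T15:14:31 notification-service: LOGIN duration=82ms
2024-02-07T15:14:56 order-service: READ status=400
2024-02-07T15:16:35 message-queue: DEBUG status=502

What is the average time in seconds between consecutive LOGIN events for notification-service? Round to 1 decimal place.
108.9

To calculate average interval:

1. Find all LOGIN events for notification-service in order
2. Calculate time gaps between consecutive events
3. Compute mean of gaps: 871 / 8 = 108.9 seconds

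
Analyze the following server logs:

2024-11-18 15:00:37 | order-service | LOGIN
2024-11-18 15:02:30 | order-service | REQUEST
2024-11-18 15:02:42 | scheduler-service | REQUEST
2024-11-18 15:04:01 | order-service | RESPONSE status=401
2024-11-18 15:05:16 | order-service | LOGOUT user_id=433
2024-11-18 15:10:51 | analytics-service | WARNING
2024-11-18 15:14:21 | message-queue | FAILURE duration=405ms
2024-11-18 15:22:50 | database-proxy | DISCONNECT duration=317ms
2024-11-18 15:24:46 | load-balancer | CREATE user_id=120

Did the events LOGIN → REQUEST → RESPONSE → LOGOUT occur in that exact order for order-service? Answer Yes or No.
Yes

To verify sequence order:

1. Find all events in sequence LOGIN → REQUEST → RESPONSE → LOGOUT for order-service
2. Extract their timestamps
3. Check if timestamps are in ascending order
4. Result: Yes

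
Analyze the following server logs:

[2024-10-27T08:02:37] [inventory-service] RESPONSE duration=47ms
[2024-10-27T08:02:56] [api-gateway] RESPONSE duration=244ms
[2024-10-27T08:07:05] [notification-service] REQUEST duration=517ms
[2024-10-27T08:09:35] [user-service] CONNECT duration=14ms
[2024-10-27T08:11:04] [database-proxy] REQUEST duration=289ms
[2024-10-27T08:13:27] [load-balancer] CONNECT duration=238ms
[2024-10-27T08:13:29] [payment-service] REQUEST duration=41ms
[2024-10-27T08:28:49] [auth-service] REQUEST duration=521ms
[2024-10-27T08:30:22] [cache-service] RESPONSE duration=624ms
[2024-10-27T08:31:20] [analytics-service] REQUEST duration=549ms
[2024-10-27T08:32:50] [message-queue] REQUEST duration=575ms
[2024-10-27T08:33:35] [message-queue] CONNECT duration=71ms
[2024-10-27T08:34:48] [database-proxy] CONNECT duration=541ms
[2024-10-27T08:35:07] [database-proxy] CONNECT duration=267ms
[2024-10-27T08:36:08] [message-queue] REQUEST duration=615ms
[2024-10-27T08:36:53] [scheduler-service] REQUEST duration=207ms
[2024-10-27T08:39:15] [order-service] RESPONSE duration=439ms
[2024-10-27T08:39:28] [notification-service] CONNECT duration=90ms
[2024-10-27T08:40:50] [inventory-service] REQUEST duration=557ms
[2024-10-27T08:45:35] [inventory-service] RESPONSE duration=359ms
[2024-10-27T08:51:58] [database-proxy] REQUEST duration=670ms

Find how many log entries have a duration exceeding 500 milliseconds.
9

To count timeouts:

1. Threshold: 500ms
2. Extract duration from each log entry
3. Count entries where duration > 500
4. Timeout count: 9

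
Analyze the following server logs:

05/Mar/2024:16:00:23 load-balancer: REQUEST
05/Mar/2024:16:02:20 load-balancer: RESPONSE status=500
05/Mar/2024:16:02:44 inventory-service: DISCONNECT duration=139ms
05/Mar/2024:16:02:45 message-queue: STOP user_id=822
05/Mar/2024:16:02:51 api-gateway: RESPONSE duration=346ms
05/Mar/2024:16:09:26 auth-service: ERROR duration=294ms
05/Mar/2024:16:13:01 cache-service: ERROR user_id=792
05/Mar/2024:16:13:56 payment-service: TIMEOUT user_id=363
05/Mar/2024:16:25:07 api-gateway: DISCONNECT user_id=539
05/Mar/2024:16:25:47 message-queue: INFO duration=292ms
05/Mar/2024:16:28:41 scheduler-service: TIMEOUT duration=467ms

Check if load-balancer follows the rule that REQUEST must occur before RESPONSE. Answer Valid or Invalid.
Valid

To validate ordering:

1. Required order: REQUEST → RESPONSE
2. Rule: REQUEST must occur before RESPONSE
3. Check actual order of events for load-balancer
4. Result: Valid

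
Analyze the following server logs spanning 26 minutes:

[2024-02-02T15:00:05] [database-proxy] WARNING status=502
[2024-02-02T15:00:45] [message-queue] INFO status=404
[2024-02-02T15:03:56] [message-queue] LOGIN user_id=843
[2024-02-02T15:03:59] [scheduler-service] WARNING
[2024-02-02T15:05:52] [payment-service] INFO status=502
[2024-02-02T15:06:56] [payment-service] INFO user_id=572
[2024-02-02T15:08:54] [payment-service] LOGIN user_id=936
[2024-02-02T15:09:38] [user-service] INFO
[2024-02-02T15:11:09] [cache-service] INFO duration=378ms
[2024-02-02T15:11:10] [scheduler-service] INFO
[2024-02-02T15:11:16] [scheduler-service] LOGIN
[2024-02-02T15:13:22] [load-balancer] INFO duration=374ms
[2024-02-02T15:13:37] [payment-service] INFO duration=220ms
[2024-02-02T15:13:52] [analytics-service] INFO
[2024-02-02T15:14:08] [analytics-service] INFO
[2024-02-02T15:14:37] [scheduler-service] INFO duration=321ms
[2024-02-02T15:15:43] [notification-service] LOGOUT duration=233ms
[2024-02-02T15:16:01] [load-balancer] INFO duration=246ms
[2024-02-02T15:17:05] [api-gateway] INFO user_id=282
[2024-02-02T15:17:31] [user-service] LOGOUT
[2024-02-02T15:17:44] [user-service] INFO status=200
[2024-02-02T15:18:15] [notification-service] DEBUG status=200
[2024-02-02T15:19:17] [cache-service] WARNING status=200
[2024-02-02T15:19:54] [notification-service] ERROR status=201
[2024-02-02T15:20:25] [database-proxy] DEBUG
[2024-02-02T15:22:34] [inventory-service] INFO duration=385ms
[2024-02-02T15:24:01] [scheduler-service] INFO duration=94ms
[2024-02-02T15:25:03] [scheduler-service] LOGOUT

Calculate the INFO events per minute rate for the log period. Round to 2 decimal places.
0.62

To calculate the rate:

1. Count total INFO events: 16
2. Total time period: 26 minutes
3. Rate = 16 / 26 = 0.62 events per minute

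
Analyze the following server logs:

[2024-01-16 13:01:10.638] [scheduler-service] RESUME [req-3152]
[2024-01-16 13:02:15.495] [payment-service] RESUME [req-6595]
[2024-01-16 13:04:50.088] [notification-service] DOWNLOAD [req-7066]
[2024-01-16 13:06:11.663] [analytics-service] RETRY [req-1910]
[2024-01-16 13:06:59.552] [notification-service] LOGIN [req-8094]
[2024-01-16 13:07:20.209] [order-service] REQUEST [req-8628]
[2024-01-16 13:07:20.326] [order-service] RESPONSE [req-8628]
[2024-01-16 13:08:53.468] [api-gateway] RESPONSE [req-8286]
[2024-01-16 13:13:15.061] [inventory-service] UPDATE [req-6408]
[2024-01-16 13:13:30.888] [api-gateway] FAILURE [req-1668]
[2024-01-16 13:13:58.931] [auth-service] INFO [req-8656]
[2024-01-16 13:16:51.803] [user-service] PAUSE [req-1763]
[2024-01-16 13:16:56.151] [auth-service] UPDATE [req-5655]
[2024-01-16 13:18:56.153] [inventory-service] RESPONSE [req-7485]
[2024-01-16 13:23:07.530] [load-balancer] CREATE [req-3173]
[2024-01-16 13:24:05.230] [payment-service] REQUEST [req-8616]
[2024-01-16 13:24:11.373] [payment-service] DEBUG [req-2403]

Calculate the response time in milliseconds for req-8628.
117

To calculate latency:

1. Find REQUEST with id req-8628: 2024-01-16 13:07:20.209
2. Find RESPONSE with id req-8628: 2024-01-16 13:07:20.326
3. Latency: 2024-01-16 13:07:20.326 - 2024-01-16 13:07:20.209 = 117ms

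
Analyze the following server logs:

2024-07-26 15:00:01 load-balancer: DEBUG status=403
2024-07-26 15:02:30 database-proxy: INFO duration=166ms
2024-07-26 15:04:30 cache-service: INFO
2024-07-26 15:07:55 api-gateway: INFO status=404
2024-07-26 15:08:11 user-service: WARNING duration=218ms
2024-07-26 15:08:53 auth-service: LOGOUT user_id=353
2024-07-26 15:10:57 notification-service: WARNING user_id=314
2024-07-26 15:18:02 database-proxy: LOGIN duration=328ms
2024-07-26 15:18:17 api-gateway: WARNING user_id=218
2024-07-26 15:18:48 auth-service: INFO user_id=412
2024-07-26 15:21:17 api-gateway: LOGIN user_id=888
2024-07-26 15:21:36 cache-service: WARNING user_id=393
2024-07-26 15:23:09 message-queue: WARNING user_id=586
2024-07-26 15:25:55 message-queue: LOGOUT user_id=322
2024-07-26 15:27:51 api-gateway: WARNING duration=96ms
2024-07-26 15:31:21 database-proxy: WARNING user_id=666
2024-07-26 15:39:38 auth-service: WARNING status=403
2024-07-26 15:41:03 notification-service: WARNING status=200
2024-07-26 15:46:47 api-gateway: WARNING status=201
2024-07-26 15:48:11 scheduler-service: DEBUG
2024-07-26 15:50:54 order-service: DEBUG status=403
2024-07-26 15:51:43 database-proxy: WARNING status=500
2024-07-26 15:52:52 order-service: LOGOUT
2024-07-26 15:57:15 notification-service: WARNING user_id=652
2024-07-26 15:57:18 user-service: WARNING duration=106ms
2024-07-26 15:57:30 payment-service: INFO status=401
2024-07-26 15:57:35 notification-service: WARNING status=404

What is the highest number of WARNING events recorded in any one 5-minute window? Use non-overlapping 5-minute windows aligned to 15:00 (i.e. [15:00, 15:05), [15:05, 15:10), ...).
3

To find the burst window:

1. Divide the log period into non-overlapping 5-minute windows starting at 15:00
2. Count WARNING events in each window
3. Find the window with maximum count
4. Maximum events in a window: 3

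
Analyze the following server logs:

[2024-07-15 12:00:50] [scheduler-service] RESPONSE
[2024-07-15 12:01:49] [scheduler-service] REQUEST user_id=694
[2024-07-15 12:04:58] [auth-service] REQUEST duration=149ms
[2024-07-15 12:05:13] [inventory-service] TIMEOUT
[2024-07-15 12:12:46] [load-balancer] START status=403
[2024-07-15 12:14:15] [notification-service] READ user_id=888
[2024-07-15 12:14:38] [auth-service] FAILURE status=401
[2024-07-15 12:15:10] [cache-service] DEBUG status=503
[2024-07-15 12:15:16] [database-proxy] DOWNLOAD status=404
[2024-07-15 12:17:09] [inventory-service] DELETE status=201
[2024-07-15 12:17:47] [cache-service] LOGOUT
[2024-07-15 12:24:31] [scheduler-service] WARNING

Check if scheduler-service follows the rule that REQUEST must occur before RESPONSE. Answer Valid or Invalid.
Invalid

To validate ordering:

1. Required order: REQUEST → RESPONSE
2. Rule: REQUEST must occur before RESPONSE
3. Check actual order of events for scheduler-service
4. Result: Invalid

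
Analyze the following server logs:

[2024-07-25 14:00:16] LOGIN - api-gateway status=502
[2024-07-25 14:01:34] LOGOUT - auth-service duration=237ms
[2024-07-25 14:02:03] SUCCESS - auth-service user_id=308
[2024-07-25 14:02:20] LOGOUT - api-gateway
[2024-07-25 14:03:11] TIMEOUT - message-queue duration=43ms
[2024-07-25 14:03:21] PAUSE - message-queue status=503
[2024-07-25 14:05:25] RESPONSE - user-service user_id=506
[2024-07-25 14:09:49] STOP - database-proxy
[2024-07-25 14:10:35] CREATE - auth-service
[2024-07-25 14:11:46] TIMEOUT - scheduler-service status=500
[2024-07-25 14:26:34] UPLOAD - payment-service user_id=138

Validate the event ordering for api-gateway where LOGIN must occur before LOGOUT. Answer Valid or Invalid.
Valid

To validate ordering:

1. Required order: LOGIN → LOGOUT
2. Rule: LOGIN must occur before LOGOUT
3. Check actual order of events for api-gateway
4. Result: Valid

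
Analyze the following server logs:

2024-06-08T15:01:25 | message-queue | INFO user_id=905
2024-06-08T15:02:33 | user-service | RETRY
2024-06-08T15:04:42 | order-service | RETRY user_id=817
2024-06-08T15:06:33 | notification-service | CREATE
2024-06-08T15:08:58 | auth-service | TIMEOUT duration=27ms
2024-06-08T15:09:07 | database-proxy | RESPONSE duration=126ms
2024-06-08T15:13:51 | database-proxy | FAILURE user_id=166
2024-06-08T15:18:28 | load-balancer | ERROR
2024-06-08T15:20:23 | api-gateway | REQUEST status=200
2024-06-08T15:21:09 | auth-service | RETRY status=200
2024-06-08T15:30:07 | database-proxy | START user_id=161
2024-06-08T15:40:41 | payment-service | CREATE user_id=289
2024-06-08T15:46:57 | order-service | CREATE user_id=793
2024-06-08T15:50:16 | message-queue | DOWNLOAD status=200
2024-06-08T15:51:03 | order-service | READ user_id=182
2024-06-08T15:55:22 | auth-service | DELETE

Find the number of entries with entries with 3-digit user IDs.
7

To find matching entries:

1. Pattern to match: entries with 3-digit user IDs
2. Scan each log entry for the pattern
3. Count matches: 7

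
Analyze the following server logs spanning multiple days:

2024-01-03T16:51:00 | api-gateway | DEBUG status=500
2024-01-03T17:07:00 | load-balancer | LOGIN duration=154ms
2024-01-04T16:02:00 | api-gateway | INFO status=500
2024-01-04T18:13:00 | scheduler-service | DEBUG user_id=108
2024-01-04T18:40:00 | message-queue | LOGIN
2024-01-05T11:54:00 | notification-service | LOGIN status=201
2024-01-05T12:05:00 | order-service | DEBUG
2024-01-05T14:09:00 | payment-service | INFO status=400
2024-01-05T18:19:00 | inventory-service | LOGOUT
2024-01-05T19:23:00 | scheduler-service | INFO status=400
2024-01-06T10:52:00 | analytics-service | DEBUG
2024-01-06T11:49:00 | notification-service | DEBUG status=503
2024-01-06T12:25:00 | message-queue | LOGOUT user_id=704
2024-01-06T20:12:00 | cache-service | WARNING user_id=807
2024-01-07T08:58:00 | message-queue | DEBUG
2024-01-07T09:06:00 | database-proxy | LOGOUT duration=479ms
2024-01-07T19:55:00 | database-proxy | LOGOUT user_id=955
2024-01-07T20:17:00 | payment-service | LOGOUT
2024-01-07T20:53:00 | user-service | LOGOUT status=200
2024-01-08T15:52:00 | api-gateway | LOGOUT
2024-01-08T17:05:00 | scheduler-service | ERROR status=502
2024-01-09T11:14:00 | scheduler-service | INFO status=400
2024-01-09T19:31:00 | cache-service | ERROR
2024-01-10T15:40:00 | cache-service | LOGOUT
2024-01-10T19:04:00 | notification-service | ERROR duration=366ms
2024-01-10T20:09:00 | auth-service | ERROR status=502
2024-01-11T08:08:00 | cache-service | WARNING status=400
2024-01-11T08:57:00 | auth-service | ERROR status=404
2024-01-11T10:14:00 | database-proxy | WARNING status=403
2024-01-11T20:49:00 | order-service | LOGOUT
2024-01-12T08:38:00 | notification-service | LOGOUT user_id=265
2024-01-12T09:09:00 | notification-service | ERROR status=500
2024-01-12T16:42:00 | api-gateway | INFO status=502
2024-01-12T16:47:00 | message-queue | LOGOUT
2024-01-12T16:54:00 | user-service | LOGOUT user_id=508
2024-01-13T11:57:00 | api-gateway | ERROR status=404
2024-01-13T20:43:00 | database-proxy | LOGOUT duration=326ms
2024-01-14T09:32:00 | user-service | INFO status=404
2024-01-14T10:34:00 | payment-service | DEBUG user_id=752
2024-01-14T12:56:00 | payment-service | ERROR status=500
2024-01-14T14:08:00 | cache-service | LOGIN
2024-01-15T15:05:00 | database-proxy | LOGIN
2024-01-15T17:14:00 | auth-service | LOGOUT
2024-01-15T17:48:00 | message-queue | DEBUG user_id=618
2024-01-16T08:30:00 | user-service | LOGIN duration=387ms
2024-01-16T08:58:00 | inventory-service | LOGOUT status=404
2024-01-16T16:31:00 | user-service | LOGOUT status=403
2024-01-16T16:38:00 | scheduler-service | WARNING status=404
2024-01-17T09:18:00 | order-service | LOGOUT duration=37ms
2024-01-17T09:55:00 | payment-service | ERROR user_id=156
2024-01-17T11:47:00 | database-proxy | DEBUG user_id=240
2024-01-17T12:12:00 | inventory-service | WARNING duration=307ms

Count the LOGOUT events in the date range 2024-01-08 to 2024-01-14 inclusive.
7

To filter by date range:

1. Date range: 2024-01-08 through 2024-01-14, both dates inclusive
2. Filter for LOGOUT events whose date falls in this range
3. Count matching events: 7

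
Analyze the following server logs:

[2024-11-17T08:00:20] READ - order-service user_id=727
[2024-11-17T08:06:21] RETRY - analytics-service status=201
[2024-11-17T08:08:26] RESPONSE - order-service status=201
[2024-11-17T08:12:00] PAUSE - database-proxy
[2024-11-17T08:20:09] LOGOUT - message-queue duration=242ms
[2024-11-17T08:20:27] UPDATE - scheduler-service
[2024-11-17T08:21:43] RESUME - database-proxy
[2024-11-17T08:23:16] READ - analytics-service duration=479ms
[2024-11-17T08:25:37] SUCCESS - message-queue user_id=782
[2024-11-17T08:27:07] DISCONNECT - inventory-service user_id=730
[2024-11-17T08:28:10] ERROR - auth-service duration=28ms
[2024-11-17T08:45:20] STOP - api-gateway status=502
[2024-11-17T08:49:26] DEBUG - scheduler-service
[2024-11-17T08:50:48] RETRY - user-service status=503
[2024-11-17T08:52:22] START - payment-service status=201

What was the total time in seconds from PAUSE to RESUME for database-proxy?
583

To calculate state duration:

1. Find PAUSE event for database-proxy: 2024-11-17T08:12:00
2. Find RESUME event for database-proxy: 2024-11-17T08:21:43
3. Calculate duration: 2024-11-17T08:21:43 - 2024-11-17T08:12:00 = 583 seconds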